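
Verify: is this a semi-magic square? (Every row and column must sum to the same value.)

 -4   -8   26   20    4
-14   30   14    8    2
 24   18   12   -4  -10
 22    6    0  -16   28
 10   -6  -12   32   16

Row 1: -4 + (-8) + 26 + 20 + 4 = 38.
Row 2: -14 + 30 + 14 + 8 + 2 = 40.
Row 3: 24 + 18 + 12 + (-4) + (-10) = 40.
Row 4: 22 + 6 + 0 + (-16) + 28 = 40.
Row 5: 10 + (-6) + (-12) + 32 + 16 = 40.
Column 1: -4 + (-14) + 24 + 22 + 10 = 38.
Column 2: -8 + 30 + 18 + 6 + (-6) = 40.
Column 3: 26 + 14 + 12 + 0 + (-12) = 40.
Column 4: 20 + 8 + (-4) + (-16) + 32 = 40.
Column 5: 4 + 2 + (-10) + 28 + 16 = 40.

No — column 1 sums to 38 but column 3 sums to 40.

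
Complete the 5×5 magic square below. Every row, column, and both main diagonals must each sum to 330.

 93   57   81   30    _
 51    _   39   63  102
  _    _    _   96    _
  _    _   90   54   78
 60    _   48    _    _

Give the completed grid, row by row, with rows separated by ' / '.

93 57 81 30 69 / 51 75 39 63 102 / 84 33 72 96 45 / 42 66 90 54 78 / 60 99 48 87 36

From row 1, 330 − (93 + 57 + 81 + 30) gives (1,5) = 69.
Row 2 must total 330; the given cells sum to 255, so (2,2) = 75.
Column 3 needs 330; the known cells sum to 258, so (3,3) = 72.
Column 4: 30 + 63 + 96 + 54 + ? = 330, so (5,4) = 87.
Using main diagonal: 93 + 75 + 72 + 54 + ? → (5,5) = 330 − 294 = 36.
Using anti-diagonal: 69 + 63 + 72 + 60 + ? → (4,2) = 330 − 264 = 66.
Row 4 needs 330; the known cells sum to 288, so (4,1) = 42.
Row 5 must total 330; the given cells sum to 231, so (5,2) = 99.
Column 1: 93 + 51 + 42 + 60 + ? = 330, so (3,1) = 84.
The remaining cell in column 2 is (3,2) = 330 − 297 = 33.
Column 5 needs 330; the known cells sum to 285, so (3,5) = 45.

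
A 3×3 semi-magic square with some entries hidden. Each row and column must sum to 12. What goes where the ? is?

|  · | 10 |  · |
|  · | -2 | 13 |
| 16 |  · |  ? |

Using row 2: -2 + 13 + ? → (2,1) = 12 − 11 = 1.
Column 1: 1 + 16 + ? = 12, so (1,1) = -5.
Column 2 needs 12; the known cells sum to 8, so (3,2) = 4.
Using row 1: -5 + 10 + ? → (1,3) = 12 − 5 = 7.
Row 3 needs 12; the known cells sum to 20, so (3,3) = -8.

-8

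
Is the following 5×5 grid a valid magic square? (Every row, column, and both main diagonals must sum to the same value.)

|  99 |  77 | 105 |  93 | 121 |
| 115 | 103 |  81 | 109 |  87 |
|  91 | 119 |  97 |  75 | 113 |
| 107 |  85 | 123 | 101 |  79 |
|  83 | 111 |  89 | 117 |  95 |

Yes

Row 1: 99 + 77 + 105 + 93 + 121 = 495.
Row 2: 115 + 103 + 81 + 109 + 87 = 495.
Row 3: 91 + 119 + 97 + 75 + 113 = 495.
Row 4: 107 + 85 + 123 + 101 + 79 = 495.
Row 5: 83 + 111 + 89 + 117 + 95 = 495.
Column 1: 99 + 115 + 91 + 107 + 83 = 495.
Column 2: 77 + 103 + 119 + 85 + 111 = 495.
Column 3: 105 + 81 + 97 + 123 + 89 = 495.
Column 4: 93 + 109 + 75 + 101 + 117 = 495.
Column 5: 121 + 87 + 113 + 79 + 95 = 495.
Main diagonal: 99 + 103 + 97 + 101 + 95 = 495.
Anti-diagonal: 121 + 109 + 97 + 85 + 83 = 495.
All lines sum to 495.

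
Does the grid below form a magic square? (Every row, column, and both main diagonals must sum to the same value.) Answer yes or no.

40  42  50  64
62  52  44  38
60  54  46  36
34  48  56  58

Row 1: 40 + 42 + 50 + 64 = 196.
Row 2: 62 + 52 + 44 + 38 = 196.
Row 3: 60 + 54 + 46 + 36 = 196.
Row 4: 34 + 48 + 56 + 58 = 196.
Column 1: 40 + 62 + 60 + 34 = 196.
Column 2: 42 + 52 + 54 + 48 = 196.
Column 3: 50 + 44 + 46 + 56 = 196.
Column 4: 64 + 38 + 36 + 58 = 196.
Main diagonal: 40 + 52 + 46 + 58 = 196.
Anti-diagonal: 64 + 44 + 54 + 34 = 196.
All lines sum to 196.

Yes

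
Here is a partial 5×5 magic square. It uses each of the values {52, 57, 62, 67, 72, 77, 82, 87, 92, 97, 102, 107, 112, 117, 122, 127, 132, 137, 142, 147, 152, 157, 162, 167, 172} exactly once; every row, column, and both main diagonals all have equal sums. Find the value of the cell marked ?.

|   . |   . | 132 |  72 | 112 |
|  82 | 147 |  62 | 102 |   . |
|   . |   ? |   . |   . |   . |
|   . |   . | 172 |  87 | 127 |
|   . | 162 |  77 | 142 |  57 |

The 25 entries sum to 2800, so each line sums to 2800/5 = 560.
Row 2 must total 560; the given cells sum to 393, so (2,5) = 167.
Using row 5: 162 + 77 + 142 + 57 + ? → (5,1) = 560 − 438 = 122.
Column 3 needs 560; the known cells sum to 443, so (3,3) = 117.
Column 4: 72 + 102 + 87 + 142 + ? = 560, so (3,4) = 157.
The remaining cell in column 5 is (3,5) = 560 − 463 = 97.
Main diagonal needs 560; the known cells sum to 408, so (1,1) = 152.
The remaining cell in anti-diagonal is (4,2) = 560 − 453 = 107.
Using row 1: 152 + 132 + 72 + 112 + ? → (1,2) = 560 − 468 = 92.
From row 4, 560 − (107 + 172 + 87 + 127) gives (4,1) = 67.
Column 1: 152 + 82 + 67 + 122 + ? = 560, so (3,1) = 137.
From column 2, 560 − (92 + 147 + 107 + 162) gives (3,2) = 52.

52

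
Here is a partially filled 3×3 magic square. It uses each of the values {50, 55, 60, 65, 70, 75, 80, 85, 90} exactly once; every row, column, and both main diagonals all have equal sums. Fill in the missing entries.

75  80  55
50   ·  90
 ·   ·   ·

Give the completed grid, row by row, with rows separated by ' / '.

The 9 entries sum to 630, so each line sums to 630/3 = 210.
Row 2 must total 210; the given cells sum to 140, so (2,2) = 70.
Column 1 must total 210; the given cells sum to 125, so (3,1) = 85.
Column 2: 80 + 70 + ? = 210, so (3,2) = 60.
Using column 3: 55 + 90 + ? → (3,3) = 210 − 145 = 65.

75 80 55 / 50 70 90 / 85 60 65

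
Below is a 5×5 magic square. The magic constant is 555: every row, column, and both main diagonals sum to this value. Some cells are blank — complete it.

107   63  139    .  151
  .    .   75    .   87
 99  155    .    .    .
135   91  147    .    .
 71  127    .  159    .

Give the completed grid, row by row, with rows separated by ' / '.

Row 1 needs 555; the known cells sum to 460, so (1,4) = 95.
Column 1 must total 555; the given cells sum to 412, so (2,1) = 143.
The remaining cell in column 2 is (2,2) = 555 − 436 = 119.
Using row 2: 143 + 119 + 75 + 87 + ? → (2,4) = 555 − 424 = 131.
Anti-diagonal needs 555; the known cells sum to 444, so (3,3) = 111.
Column 3 must total 555; the given cells sum to 472, so (5,3) = 83.
From row 5, 555 − (71 + 127 + 83 + 159) gives (5,5) = 115.
Main diagonal needs 555; the known cells sum to 452, so (4,4) = 103.
Row 4 must total 555; the given cells sum to 476, so (4,5) = 79.
From column 4, 555 − (95 + 131 + 103 + 159) gives (3,4) = 67.
Column 5: 151 + 87 + 79 + 115 + ? = 555, so (3,5) = 123.

107 63 139 95 151 / 143 119 75 131 87 / 99 155 111 67 123 / 135 91 147 103 79 / 71 127 83 159 115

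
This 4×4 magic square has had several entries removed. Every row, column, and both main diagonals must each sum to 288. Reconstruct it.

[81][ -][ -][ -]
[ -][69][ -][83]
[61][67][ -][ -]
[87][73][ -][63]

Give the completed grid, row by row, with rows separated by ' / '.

81 79 71 57 / 59 69 77 83 / 61 67 75 85 / 87 73 65 63

Row 4 must total 288; the given cells sum to 223, so (4,3) = 65.
Column 1 must total 288; the given cells sum to 229, so (2,1) = 59.
Column 2 needs 288; the known cells sum to 209, so (1,2) = 79.
Main diagonal must total 288; the given cells sum to 213, so (3,3) = 75.
From row 2, 288 − (59 + 69 + 83) gives (2,3) = 77.
Using row 3: 61 + 67 + 75 + ? → (3,4) = 288 − 203 = 85.
Column 3 must total 288; the given cells sum to 217, so (1,3) = 71.
Using column 4: 83 + 85 + 63 + ? → (1,4) = 288 − 231 = 57.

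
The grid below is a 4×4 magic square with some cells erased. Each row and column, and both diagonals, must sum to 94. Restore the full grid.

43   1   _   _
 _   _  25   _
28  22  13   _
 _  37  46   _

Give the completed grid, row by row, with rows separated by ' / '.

Row 3: 28 + 22 + 13 + ? = 94, so (3,4) = 31.
Column 2 needs 94; the known cells sum to 60, so (2,2) = 34.
Using column 3: 25 + 13 + 46 + ? → (1,3) = 94 − 84 = 10.
Using main diagonal: 43 + 34 + 13 + ? → (4,4) = 94 − 90 = 4.
Row 1: 43 + 1 + 10 + ? = 94, so (1,4) = 40.
The remaining cell in row 4 is (4,1) = 94 − 87 = 7.
From column 1, 94 − (43 + 28 + 7) gives (2,1) = 16.
Column 4 needs 94; the known cells sum to 75, so (2,4) = 19.

43 1 10 40 / 16 34 25 19 / 28 22 13 31 / 7 37 46 4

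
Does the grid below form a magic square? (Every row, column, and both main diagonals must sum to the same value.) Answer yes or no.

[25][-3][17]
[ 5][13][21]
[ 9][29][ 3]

Row 1: 25 + (-3) + 17 = 39.
Row 2: 5 + 13 + 21 = 39.
Row 3: 9 + 29 + 3 = 41.
Column 1: 25 + 5 + 9 = 39.
Column 2: -3 + 13 + 29 = 39.
Column 3: 17 + 21 + 3 = 41.
Main diagonal: 25 + 13 + 3 = 41.
Anti-diagonal: 17 + 13 + 9 = 39.

No — main diagonal sums to 41 but column 2 sums to 39.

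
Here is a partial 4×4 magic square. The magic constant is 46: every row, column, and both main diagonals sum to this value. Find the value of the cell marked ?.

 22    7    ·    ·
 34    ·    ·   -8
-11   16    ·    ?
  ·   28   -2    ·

31

Using column 1: 22 + 34 + (-11) + ? → (4,1) = 46 − 45 = 1.
Column 2: 7 + 16 + 28 + ? = 46, so (2,2) = -5.
Row 2: 34 + (-5) + (-8) + ? = 46, so (2,3) = 25.
Row 4 needs 46; the known cells sum to 27, so (4,4) = 19.
Main diagonal must total 46; the given cells sum to 36, so (3,3) = 10.
Anti-diagonal needs 46; the known cells sum to 42, so (1,4) = 4.
The remaining cell in row 1 is (1,3) = 46 − 33 = 13.
Row 3 needs 46; the known cells sum to 15, so (3,4) = 31.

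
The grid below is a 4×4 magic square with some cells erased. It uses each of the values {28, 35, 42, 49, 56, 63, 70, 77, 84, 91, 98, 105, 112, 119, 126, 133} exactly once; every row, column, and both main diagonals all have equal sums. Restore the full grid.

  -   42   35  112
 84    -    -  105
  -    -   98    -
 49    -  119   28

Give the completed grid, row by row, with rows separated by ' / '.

The 16 entries sum to 1288, so each line sums to 1288/4 = 322.
The remaining cell in row 1 is (1,1) = 322 − 189 = 133.
Row 4 needs 322; the known cells sum to 196, so (4,2) = 126.
Column 1 needs 322; the known cells sum to 266, so (3,1) = 56.
Column 3 needs 322; the known cells sum to 252, so (2,3) = 70.
Using column 4: 112 + 105 + 28 + ? → (3,4) = 322 − 245 = 77.
The remaining cell in main diagonal is (2,2) = 322 − 259 = 63.
The remaining cell in anti-diagonal is (3,2) = 322 − 231 = 91.

133 42 35 112 / 84 63 70 105 / 56 91 98 77 / 49 126 119 28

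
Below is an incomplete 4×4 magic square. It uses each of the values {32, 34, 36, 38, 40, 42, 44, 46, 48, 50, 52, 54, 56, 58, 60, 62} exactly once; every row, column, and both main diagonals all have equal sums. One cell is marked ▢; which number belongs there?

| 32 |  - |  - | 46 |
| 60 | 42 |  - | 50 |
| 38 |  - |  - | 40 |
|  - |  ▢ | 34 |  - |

44

The 16 entries sum to 752, so each line sums to 752/4 = 188.
Using row 2: 60 + 42 + 50 + ? → (2,3) = 188 − 152 = 36.
Column 1: 32 + 60 + 38 + ? = 188, so (4,1) = 58.
Column 4 needs 188; the known cells sum to 136, so (4,4) = 52.
Using main diagonal: 32 + 42 + 52 + ? → (3,3) = 188 − 126 = 62.
Anti-diagonal: 46 + 36 + 58 + ? = 188, so (3,2) = 48.
Row 4 needs 188; the known cells sum to 144, so (4,2) = 44.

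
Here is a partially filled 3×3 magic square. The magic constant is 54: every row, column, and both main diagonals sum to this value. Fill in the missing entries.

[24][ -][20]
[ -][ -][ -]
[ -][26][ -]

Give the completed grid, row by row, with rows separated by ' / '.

The remaining cell in row 1 is (1,2) = 54 − 44 = 10.
Column 2 must total 54; the given cells sum to 36, so (2,2) = 18.
Main diagonal needs 54; the known cells sum to 42, so (3,3) = 12.
Anti-diagonal must total 54; the given cells sum to 38, so (3,1) = 16.
From column 1, 54 − (24 + 16) gives (2,1) = 14.
Column 3: 20 + 12 + ? = 54, so (2,3) = 22.

24 10 20 / 14 18 22 / 16 26 12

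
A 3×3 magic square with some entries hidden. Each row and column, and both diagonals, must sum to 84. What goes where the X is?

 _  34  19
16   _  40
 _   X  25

22

From row 1, 84 − (34 + 19) gives (1,1) = 31.
From row 2, 84 − (16 + 40) gives (2,2) = 28.
Using column 1: 31 + 16 + ? → (3,1) = 84 − 47 = 37.
From column 2, 84 − (34 + 28) gives (3,2) = 22.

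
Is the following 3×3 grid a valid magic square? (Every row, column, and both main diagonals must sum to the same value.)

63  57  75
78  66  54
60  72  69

No — anti-diagonal sums to 201 but row 1 sums to 195.

Row 1: 63 + 57 + 75 = 195.
Row 2: 78 + 66 + 54 = 198.
Row 3: 60 + 72 + 69 = 201.
Column 1: 63 + 78 + 60 = 201.
Column 2: 57 + 66 + 72 = 195.
Column 3: 75 + 54 + 69 = 198.
Main diagonal: 63 + 66 + 69 = 198.
Anti-diagonal: 75 + 66 + 60 = 201.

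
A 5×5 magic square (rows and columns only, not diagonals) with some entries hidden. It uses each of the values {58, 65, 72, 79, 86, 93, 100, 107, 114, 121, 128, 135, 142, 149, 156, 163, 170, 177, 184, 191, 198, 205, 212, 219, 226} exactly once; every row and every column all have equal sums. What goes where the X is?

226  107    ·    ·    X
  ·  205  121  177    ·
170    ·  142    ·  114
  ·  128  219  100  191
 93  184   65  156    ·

135

The 25 entries sum to 3550, so each line sums to 3550/5 = 710.
Row 4 needs 710; the known cells sum to 638, so (4,1) = 72.
Using row 5: 93 + 184 + 65 + 156 + ? → (5,5) = 710 − 498 = 212.
From column 1, 710 − (226 + 170 + 72 + 93) gives (2,1) = 149.
Column 2: 107 + 205 + 128 + 184 + ? = 710, so (3,2) = 86.
The remaining cell in column 3 is (1,3) = 710 − 547 = 163.
From row 2, 710 − (149 + 205 + 121 + 177) gives (2,5) = 58.
Row 3: 170 + 86 + 142 + 114 + ? = 710, so (3,4) = 198.
The remaining cell in column 4 is (1,4) = 710 − 631 = 79.
Column 5 needs 710; the known cells sum to 575, so (1,5) = 135.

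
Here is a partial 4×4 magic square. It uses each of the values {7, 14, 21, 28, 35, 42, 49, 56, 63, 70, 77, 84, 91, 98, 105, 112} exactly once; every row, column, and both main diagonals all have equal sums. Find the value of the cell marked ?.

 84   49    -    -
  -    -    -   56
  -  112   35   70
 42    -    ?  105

28

The 16 entries sum to 952, so each line sums to 952/4 = 238.
From row 3, 238 − (112 + 35 + 70) gives (3,1) = 21.
The remaining cell in column 1 is (2,1) = 238 − 147 = 91.
The remaining cell in column 4 is (1,4) = 238 − 231 = 7.
Main diagonal needs 238; the known cells sum to 224, so (2,2) = 14.
Anti-diagonal needs 238; the known cells sum to 161, so (2,3) = 77.
Row 1: 84 + 49 + 7 + ? = 238, so (1,3) = 98.
Column 2 must total 238; the given cells sum to 175, so (4,2) = 63.
The remaining cell in column 3 is (4,3) = 238 − 210 = 28.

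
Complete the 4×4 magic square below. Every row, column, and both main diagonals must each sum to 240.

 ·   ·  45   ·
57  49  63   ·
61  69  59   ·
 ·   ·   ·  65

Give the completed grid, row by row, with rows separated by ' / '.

67 75 45 53 / 57 49 63 71 / 61 69 59 51 / 55 47 73 65

Row 2 must total 240; the given cells sum to 169, so (2,4) = 71.
Using row 3: 61 + 69 + 59 + ? → (3,4) = 240 − 189 = 51.
Column 3: 45 + 63 + 59 + ? = 240, so (4,3) = 73.
Column 4 needs 240; the known cells sum to 187, so (1,4) = 53.
Main diagonal must total 240; the given cells sum to 173, so (1,1) = 67.
Using anti-diagonal: 53 + 63 + 69 + ? → (4,1) = 240 − 185 = 55.
Row 1 must total 240; the given cells sum to 165, so (1,2) = 75.
Row 4 needs 240; the known cells sum to 193, so (4,2) = 47.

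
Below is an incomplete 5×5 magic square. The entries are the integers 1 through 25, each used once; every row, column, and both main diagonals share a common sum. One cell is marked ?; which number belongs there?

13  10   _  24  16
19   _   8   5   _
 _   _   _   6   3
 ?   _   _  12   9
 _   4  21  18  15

The entries are 1 through 25, which sum to 325, so each line sums to 325/5 = 65.
Row 1: 13 + 10 + 24 + 16 + ? = 65, so (1,3) = 2.
Row 5 must total 65; the given cells sum to 58, so (5,1) = 7.
From column 5, 65 − (16 + 3 + 9 + 15) gives (2,5) = 22.
Row 2: 19 + 8 + 5 + 22 + ? = 65, so (2,2) = 11.
Using main diagonal: 13 + 11 + 12 + 15 + ? → (3,3) = 65 − 51 = 14.
From anti-diagonal, 65 − (16 + 5 + 14 + 7) gives (4,2) = 23.
Column 2: 10 + 11 + 23 + 4 + ? = 65, so (3,2) = 17.
The remaining cell in column 3 is (4,3) = 65 − 45 = 20.
Row 3: 17 + 14 + 6 + 3 + ? = 65, so (3,1) = 25.
Row 4 needs 65; the known cells sum to 64, so (4,1) = 1.

1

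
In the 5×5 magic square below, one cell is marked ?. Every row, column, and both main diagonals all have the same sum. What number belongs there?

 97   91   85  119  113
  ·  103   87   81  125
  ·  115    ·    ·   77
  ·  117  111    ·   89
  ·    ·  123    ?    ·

Row 1 is complete and sums to 505; that is the magic constant.
Row 2: 103 + 87 + 81 + 125 + ? = 505, so (2,1) = 109.
From column 2, 505 − (91 + 103 + 115 + 117) gives (5,2) = 79.
The remaining cell in column 3 is (3,3) = 505 − 406 = 99.
Column 5 must total 505; the given cells sum to 404, so (5,5) = 101.
From main diagonal, 505 − (97 + 103 + 99 + 101) gives (4,4) = 105.
Anti-diagonal: 113 + 81 + 99 + 117 + ? = 505, so (5,1) = 95.
Row 4 must total 505; the given cells sum to 422, so (4,1) = 83.
Using row 5: 95 + 79 + 123 + 101 + ? → (5,4) = 505 − 398 = 107.

107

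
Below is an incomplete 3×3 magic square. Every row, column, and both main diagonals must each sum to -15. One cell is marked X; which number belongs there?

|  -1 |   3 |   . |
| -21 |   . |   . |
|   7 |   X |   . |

From row 1, -15 − (-1 + 3) gives (1,3) = -17.
The remaining cell in anti-diagonal is (2,2) = -15 − (-10) = -5.
Row 2: -21 + (-5) + ? = -15, so (2,3) = 11.
From column 2, -15 − (3 + (-5)) gives (3,2) = -13.

-13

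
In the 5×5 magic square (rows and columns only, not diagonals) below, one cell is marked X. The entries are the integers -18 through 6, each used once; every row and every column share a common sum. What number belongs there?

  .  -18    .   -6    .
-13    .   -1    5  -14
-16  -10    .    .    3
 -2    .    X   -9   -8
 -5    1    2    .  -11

The entries are -18 through 6, which sum to -150, so each line sums to -150/5 = -30.
Using row 2: -13 + (-1) + 5 + (-14) + ? → (2,2) = -30 − (-23) = -7.
The remaining cell in row 5 is (5,4) = -30 − (-13) = -17.
From column 1, -30 − (-13 + (-16) + (-2) + (-5)) gives (1,1) = 6.
Column 2 must total -30; the given cells sum to -34, so (4,2) = 4.
Column 4 needs -30; the known cells sum to -27, so (3,4) = -3.
The remaining cell in column 5 is (1,5) = -30 − (-30) = 0.
Row 1 needs -30; the known cells sum to -18, so (1,3) = -12.
Using row 3: -16 + (-10) + (-3) + 3 + ? → (3,3) = -30 − (-26) = -4.
Row 4 must total -30; the given cells sum to -15, so (4,3) = -15.

-15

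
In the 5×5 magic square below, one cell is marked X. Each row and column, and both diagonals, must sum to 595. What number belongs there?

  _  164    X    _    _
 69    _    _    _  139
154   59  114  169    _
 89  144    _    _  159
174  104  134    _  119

94

The remaining cell in row 3 is (3,5) = 595 − 496 = 99.
Using row 5: 174 + 104 + 134 + 119 + ? → (5,4) = 595 − 531 = 64.
The remaining cell in column 1 is (1,1) = 595 − 486 = 109.
The remaining cell in column 2 is (2,2) = 595 − 471 = 124.
Column 5 must total 595; the given cells sum to 516, so (1,5) = 79.
Main diagonal needs 595; the known cells sum to 466, so (4,4) = 129.
Anti-diagonal must total 595; the given cells sum to 511, so (2,4) = 84.
From row 2, 595 − (69 + 124 + 84 + 139) gives (2,3) = 179.
From row 4, 595 − (89 + 144 + 129 + 159) gives (4,3) = 74.
Column 3 must total 595; the given cells sum to 501, so (1,3) = 94.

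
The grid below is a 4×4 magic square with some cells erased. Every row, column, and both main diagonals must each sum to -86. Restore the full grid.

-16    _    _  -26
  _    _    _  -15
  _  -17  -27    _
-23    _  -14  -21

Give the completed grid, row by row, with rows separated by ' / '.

From row 4, -86 − (-23 + (-14) + (-21)) gives (4,2) = -28.
Using column 4: -26 + (-15) + (-21) + ? → (3,4) = -86 − (-62) = -24.
Main diagonal must total -86; the given cells sum to -64, so (2,2) = -22.
Anti-diagonal: -26 + (-17) + (-23) + ? = -86, so (2,3) = -20.
Using row 2: -22 + (-20) + (-15) + ? → (2,1) = -86 − (-57) = -29.
Row 3 needs -86; the known cells sum to -68, so (3,1) = -18.
The remaining cell in column 2 is (1,2) = -86 − (-67) = -19.
Column 3: -20 + (-27) + (-14) + ? = -86, so (1,3) = -25.

-16 -19 -25 -26 / -29 -22 -20 -15 / -18 -17 -27 -24 / -23 -28 -14 -21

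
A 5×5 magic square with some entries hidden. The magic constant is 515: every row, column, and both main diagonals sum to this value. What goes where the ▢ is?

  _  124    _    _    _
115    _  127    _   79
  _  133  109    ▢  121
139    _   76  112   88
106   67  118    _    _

From row 4, 515 − (139 + 76 + 112 + 88) gives (4,2) = 100.
Column 2: 124 + 133 + 100 + 67 + ? = 515, so (2,2) = 91.
Using column 3: 127 + 109 + 76 + 118 + ? → (1,3) = 515 − 430 = 85.
Row 2: 115 + 91 + 127 + 79 + ? = 515, so (2,4) = 103.
From anti-diagonal, 515 − (103 + 109 + 100 + 106) gives (1,5) = 97.
Using column 5: 97 + 79 + 121 + 88 + ? → (5,5) = 515 − 385 = 130.
The remaining cell in main diagonal is (1,1) = 515 − 442 = 73.
Row 1: 73 + 124 + 85 + 97 + ? = 515, so (1,4) = 136.
Row 5: 106 + 67 + 118 + 130 + ? = 515, so (5,4) = 94.
Column 1 needs 515; the known cells sum to 433, so (3,1) = 82.
Column 4: 136 + 103 + 112 + 94 + ? = 515, so (3,4) = 70.

70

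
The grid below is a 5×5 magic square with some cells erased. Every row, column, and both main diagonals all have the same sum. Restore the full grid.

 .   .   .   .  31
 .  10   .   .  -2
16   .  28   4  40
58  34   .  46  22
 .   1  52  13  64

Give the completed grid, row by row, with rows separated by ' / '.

Column 5 is already complete: 31 + -2 + 40 + 22 + 64 = 155, so that is the magic constant.
Row 3: 16 + 28 + 4 + 40 + ? = 155, so (3,2) = 67.
Row 4 needs 155; the known cells sum to 160, so (4,3) = -5.
Row 5: 1 + 52 + 13 + 64 + ? = 155, so (5,1) = 25.
Using column 2: 10 + 67 + 34 + 1 + ? → (1,2) = 155 − 112 = 43.
Using main diagonal: 10 + 28 + 46 + 64 + ? → (1,1) = 155 − 148 = 7.
The remaining cell in anti-diagonal is (2,4) = 155 − 118 = 37.
Column 1: 7 + 16 + 58 + 25 + ? = 155, so (2,1) = 49.
Column 4 needs 155; the known cells sum to 100, so (1,4) = 55.
Row 1 needs 155; the known cells sum to 136, so (1,3) = 19.
Row 2 needs 155; the known cells sum to 94, so (2,3) = 61.

7 43 19 55 31 / 49 10 61 37 -2 / 16 67 28 4 40 / 58 34 -5 46 22 / 25 1 52 13 64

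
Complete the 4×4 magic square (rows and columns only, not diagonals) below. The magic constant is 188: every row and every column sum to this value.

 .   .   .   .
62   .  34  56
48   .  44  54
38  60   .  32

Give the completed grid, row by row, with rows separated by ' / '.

Using row 2: 62 + 34 + 56 + ? → (2,2) = 188 − 152 = 36.
From row 3, 188 − (48 + 44 + 54) gives (3,2) = 42.
The remaining cell in row 4 is (4,3) = 188 − 130 = 58.
Column 1: 62 + 48 + 38 + ? = 188, so (1,1) = 40.
The remaining cell in column 2 is (1,2) = 188 − 138 = 50.
Column 3 must total 188; the given cells sum to 136, so (1,3) = 52.
Column 4: 56 + 54 + 32 + ? = 188, so (1,4) = 46.

40 50 52 46 / 62 36 34 56 / 48 42 44 54 / 38 60 58 32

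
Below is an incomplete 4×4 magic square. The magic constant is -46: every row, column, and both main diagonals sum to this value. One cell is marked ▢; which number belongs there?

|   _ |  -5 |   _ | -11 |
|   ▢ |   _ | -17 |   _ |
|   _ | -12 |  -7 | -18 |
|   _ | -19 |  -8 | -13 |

Row 3 needs -46; the known cells sum to -37, so (3,1) = -9.
From row 4, -46 − (-19 + (-8) + (-13)) gives (4,1) = -6.
From column 2, -46 − (-5 + (-12) + (-19)) gives (2,2) = -10.
The remaining cell in column 3 is (1,3) = -46 − (-32) = -14.
The remaining cell in column 4 is (2,4) = -46 − (-42) = -4.
Using main diagonal: -10 + (-7) + (-13) + ? → (1,1) = -46 − (-30) = -16.
Row 2 needs -46; the known cells sum to -31, so (2,1) = -15.

-15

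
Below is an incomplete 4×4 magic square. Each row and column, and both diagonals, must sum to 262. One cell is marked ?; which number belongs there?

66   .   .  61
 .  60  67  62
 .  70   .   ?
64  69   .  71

68

From row 2, 262 − (60 + 67 + 62) gives (2,1) = 73.
Using row 4: 64 + 69 + 71 + ? → (4,3) = 262 − 204 = 58.
From column 1, 262 − (66 + 73 + 64) gives (3,1) = 59.
Column 2 must total 262; the given cells sum to 199, so (1,2) = 63.
Column 4: 61 + 62 + 71 + ? = 262, so (3,4) = 68.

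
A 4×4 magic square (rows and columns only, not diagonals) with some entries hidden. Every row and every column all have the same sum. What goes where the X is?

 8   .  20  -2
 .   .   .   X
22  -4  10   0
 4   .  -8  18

Row 3 is complete and sums to 28; that is the magic constant.
From row 1, 28 − (8 + 20 + (-2)) gives (1,2) = 2.
From row 4, 28 − (4 + (-8) + 18) gives (4,2) = 14.
The remaining cell in column 1 is (2,1) = 28 − 34 = -6.
From column 2, 28 − (2 + (-4) + 14) gives (2,2) = 16.
Column 3 must total 28; the given cells sum to 22, so (2,3) = 6.
The remaining cell in column 4 is (2,4) = 28 − 16 = 12.

12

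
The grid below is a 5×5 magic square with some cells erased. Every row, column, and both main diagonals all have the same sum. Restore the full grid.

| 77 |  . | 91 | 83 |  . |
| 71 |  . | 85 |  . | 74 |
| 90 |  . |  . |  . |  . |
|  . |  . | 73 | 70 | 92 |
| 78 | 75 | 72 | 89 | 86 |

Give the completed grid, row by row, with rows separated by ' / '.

Row 5 is already complete: 78 + 75 + 72 + 89 + 86 = 400, so that is the magic constant.
Column 1: 77 + 71 + 90 + 78 + ? = 400, so (4,1) = 84.
From column 3, 400 − (91 + 85 + 73 + 72) gives (3,3) = 79.
From main diagonal, 400 − (77 + 79 + 70 + 86) gives (2,2) = 88.
Using row 2: 71 + 88 + 85 + 74 + ? → (2,4) = 400 − 318 = 82.
Row 4 must total 400; the given cells sum to 319, so (4,2) = 81.
Column 4 must total 400; the given cells sum to 324, so (3,4) = 76.
Anti-diagonal needs 400; the known cells sum to 320, so (1,5) = 80.
Using row 1: 77 + 91 + 83 + 80 + ? → (1,2) = 400 − 331 = 69.
Column 2 must total 400; the given cells sum to 313, so (3,2) = 87.
From column 5, 400 − (80 + 74 + 92 + 86) gives (3,5) = 68.

77 69 91 83 80 / 71 88 85 82 74 / 90 87 79 76 68 / 84 81 73 70 92 / 78 75 72 89 86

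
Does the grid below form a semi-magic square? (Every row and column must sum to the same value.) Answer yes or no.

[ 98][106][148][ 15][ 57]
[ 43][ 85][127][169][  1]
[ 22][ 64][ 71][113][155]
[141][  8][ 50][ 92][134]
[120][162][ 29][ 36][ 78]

Row 1: 98 + 106 + 148 + 15 + 57 = 424.
Row 2: 43 + 85 + 127 + 169 + 1 = 425.
Row 3: 22 + 64 + 71 + 113 + 155 = 425.
Row 4: 141 + 8 + 50 + 92 + 134 = 425.
Row 5: 120 + 162 + 29 + 36 + 78 = 425.
Column 1: 98 + 43 + 22 + 141 + 120 = 424.
Column 2: 106 + 85 + 64 + 8 + 162 = 425.
Column 3: 148 + 127 + 71 + 50 + 29 = 425.
Column 4: 15 + 169 + 113 + 92 + 36 = 425.
Column 5: 57 + 1 + 155 + 134 + 78 = 425.

No — column 1 sums to 424 but column 5 sums to 425.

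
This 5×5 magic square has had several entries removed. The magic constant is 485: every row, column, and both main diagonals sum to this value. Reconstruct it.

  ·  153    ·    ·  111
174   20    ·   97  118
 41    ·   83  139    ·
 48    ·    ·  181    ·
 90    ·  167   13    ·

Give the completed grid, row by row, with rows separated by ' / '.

From row 2, 485 − (174 + 20 + 97 + 118) gives (2,3) = 76.
The remaining cell in column 1 is (1,1) = 485 − 353 = 132.
Column 4: 97 + 139 + 181 + 13 + ? = 485, so (1,4) = 55.
Main diagonal: 132 + 20 + 83 + 181 + ? = 485, so (5,5) = 69.
Using anti-diagonal: 111 + 97 + 83 + 90 + ? → (4,2) = 485 − 381 = 104.
From row 1, 485 − (132 + 153 + 55 + 111) gives (1,3) = 34.
Row 5 needs 485; the known cells sum to 339, so (5,2) = 146.
Column 2: 153 + 20 + 104 + 146 + ? = 485, so (3,2) = 62.
From column 3, 485 − (34 + 76 + 83 + 167) gives (4,3) = 125.
Row 3: 41 + 62 + 83 + 139 + ? = 485, so (3,5) = 160.
The remaining cell in row 4 is (4,5) = 485 − 458 = 27.

132 153 34 55 111 / 174 20 76 97 118 / 41 62 83 139 160 / 48 104 125 181 27 / 90 146 167 13 69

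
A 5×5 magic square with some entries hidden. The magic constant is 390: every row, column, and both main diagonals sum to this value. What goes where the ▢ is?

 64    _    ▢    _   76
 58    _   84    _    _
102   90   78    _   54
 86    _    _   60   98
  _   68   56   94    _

From row 3, 390 − (102 + 90 + 78 + 54) gives (3,4) = 66.
Column 1 must total 390; the given cells sum to 310, so (5,1) = 80.
From row 5, 390 − (80 + 68 + 56 + 94) gives (5,5) = 92.
The remaining cell in column 5 is (2,5) = 390 − 320 = 70.
From main diagonal, 390 − (64 + 78 + 60 + 92) gives (2,2) = 96.
Row 2 needs 390; the known cells sum to 308, so (2,4) = 82.
Using column 4: 82 + 66 + 60 + 94 + ? → (1,4) = 390 − 302 = 88.
The remaining cell in anti-diagonal is (4,2) = 390 − 316 = 74.
The remaining cell in row 4 is (4,3) = 390 − 318 = 72.
From column 2, 390 − (96 + 90 + 74 + 68) gives (1,2) = 62.
Using column 3: 84 + 78 + 72 + 56 + ? → (1,3) = 390 − 290 = 100.

100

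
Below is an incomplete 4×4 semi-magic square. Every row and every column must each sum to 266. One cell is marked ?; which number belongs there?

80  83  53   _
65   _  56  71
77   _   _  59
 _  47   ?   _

The remaining cell in row 1 is (1,4) = 266 − 216 = 50.
Using row 2: 65 + 56 + 71 + ? → (2,2) = 266 − 192 = 74.
Column 1 must total 266; the given cells sum to 222, so (4,1) = 44.
Using column 2: 83 + 74 + 47 + ? → (3,2) = 266 − 204 = 62.
Using column 4: 50 + 71 + 59 + ? → (4,4) = 266 − 180 = 86.
Using row 3: 77 + 62 + 59 + ? → (3,3) = 266 − 198 = 68.
Row 4: 44 + 47 + 86 + ? = 266, so (4,3) = 89.

89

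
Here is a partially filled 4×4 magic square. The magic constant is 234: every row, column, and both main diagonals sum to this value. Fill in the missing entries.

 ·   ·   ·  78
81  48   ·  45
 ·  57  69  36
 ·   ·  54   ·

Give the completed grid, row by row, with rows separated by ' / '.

42 63 51 78 / 81 48 60 45 / 72 57 69 36 / 39 66 54 75

Row 2 needs 234; the known cells sum to 174, so (2,3) = 60.
Row 3 must total 234; the given cells sum to 162, so (3,1) = 72.
The remaining cell in column 3 is (1,3) = 234 − 183 = 51.
From column 4, 234 − (78 + 45 + 36) gives (4,4) = 75.
From main diagonal, 234 − (48 + 69 + 75) gives (1,1) = 42.
Anti-diagonal must total 234; the given cells sum to 195, so (4,1) = 39.
The remaining cell in row 1 is (1,2) = 234 − 171 = 63.
From row 4, 234 − (39 + 54 + 75) gives (4,2) = 66.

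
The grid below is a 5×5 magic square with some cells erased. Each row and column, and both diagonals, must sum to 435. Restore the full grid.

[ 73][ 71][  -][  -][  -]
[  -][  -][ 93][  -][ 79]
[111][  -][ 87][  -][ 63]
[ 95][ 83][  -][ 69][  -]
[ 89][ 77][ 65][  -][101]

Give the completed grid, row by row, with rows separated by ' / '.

From row 5, 435 − (89 + 77 + 65 + 101) gives (5,4) = 103.
The remaining cell in column 1 is (2,1) = 435 − 368 = 67.
Main diagonal needs 435; the known cells sum to 330, so (2,2) = 105.
The remaining cell in row 2 is (2,4) = 435 − 344 = 91.
Using column 2: 71 + 105 + 83 + 77 + ? → (3,2) = 435 − 336 = 99.
Anti-diagonal must total 435; the given cells sum to 350, so (1,5) = 85.
Row 3 needs 435; the known cells sum to 360, so (3,4) = 75.
Column 4 needs 435; the known cells sum to 338, so (1,4) = 97.
From column 5, 435 − (85 + 79 + 63 + 101) gives (4,5) = 107.
The remaining cell in row 1 is (1,3) = 435 − 326 = 109.
From row 4, 435 − (95 + 83 + 69 + 107) gives (4,3) = 81.

73 71 109 97 85 / 67 105 93 91 79 / 111 99 87 75 63 / 95 83 81 69 107 / 89 77 65 103 101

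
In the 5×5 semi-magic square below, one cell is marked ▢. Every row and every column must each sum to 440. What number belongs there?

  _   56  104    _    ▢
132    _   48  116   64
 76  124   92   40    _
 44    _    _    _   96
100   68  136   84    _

Using row 2: 132 + 48 + 116 + 64 + ? → (2,2) = 440 − 360 = 80.
Row 3: 76 + 124 + 92 + 40 + ? = 440, so (3,5) = 108.
Row 5 needs 440; the known cells sum to 388, so (5,5) = 52.
Using column 1: 132 + 76 + 44 + 100 + ? → (1,1) = 440 − 352 = 88.
Column 2 must total 440; the given cells sum to 328, so (4,2) = 112.
Column 3 must total 440; the given cells sum to 380, so (4,3) = 60.
Column 5: 64 + 108 + 96 + 52 + ? = 440, so (1,5) = 120.

120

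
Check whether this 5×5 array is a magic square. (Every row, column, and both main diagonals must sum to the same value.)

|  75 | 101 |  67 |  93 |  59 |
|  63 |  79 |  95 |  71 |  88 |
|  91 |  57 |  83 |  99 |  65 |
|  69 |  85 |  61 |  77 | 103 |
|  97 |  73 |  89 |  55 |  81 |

No — column 5 sums to 396 but anti-diagonal sums to 395.

Row 1: 75 + 101 + 67 + 93 + 59 = 395.
Row 2: 63 + 79 + 95 + 71 + 88 = 396.
Row 3: 91 + 57 + 83 + 99 + 65 = 395.
Row 4: 69 + 85 + 61 + 77 + 103 = 395.
Row 5: 97 + 73 + 89 + 55 + 81 = 395.
Column 1: 75 + 63 + 91 + 69 + 97 = 395.
Column 2: 101 + 79 + 57 + 85 + 73 = 395.
Column 3: 67 + 95 + 83 + 61 + 89 = 395.
Column 4: 93 + 71 + 99 + 77 + 55 = 395.
Column 5: 59 + 88 + 65 + 103 + 81 = 396.
Main diagonal: 75 + 79 + 83 + 77 + 81 = 395.
Anti-diagonal: 59 + 71 + 83 + 85 + 97 = 395.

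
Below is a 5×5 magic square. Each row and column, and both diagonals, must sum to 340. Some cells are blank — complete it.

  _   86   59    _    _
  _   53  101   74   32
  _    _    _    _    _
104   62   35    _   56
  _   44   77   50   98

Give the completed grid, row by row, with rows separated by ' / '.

38 86 59 92 65 / 80 53 101 74 32 / 47 95 68 41 89 / 104 62 35 83 56 / 71 44 77 50 98

The remaining cell in row 2 is (2,1) = 340 − 260 = 80.
Row 4: 104 + 62 + 35 + 56 + ? = 340, so (4,4) = 83.
The remaining cell in row 5 is (5,1) = 340 − 269 = 71.
From column 2, 340 − (86 + 53 + 62 + 44) gives (3,2) = 95.
Column 3 must total 340; the given cells sum to 272, so (3,3) = 68.
From main diagonal, 340 − (53 + 68 + 83 + 98) gives (1,1) = 38.
Using anti-diagonal: 74 + 68 + 62 + 71 + ? → (1,5) = 340 − 275 = 65.
Row 1 needs 340; the known cells sum to 248, so (1,4) = 92.
The remaining cell in column 1 is (3,1) = 340 − 293 = 47.
Using column 4: 92 + 74 + 83 + 50 + ? → (3,4) = 340 − 299 = 41.
Column 5 must total 340; the given cells sum to 251, so (3,5) = 89.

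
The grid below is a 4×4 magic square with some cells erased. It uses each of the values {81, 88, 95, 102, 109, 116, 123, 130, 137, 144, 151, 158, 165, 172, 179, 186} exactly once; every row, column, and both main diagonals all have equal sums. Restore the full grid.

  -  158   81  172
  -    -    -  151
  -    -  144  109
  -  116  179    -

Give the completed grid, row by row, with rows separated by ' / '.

The 16 entries sum to 2136, so each line sums to 2136/4 = 534.
Row 1: 158 + 81 + 172 + ? = 534, so (1,1) = 123.
Using column 3: 81 + 144 + 179 + ? → (2,3) = 534 − 404 = 130.
From column 4, 534 − (172 + 151 + 109) gives (4,4) = 102.
From main diagonal, 534 − (123 + 144 + 102) gives (2,2) = 165.
The remaining cell in row 2 is (2,1) = 534 − 446 = 88.
Row 4 must total 534; the given cells sum to 397, so (4,1) = 137.
Using column 1: 123 + 88 + 137 + ? → (3,1) = 534 − 348 = 186.
Using column 2: 158 + 165 + 116 + ? → (3,2) = 534 − 439 = 95.

123 158 81 172 / 88 165 130 151 / 186 95 144 109 / 137 116 179 102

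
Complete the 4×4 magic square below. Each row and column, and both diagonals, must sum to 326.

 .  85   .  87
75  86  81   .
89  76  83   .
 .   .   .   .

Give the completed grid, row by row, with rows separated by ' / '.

80 85 74 87 / 75 86 81 84 / 89 76 83 78 / 82 79 88 77

From row 2, 326 − (75 + 86 + 81) gives (2,4) = 84.
Using row 3: 89 + 76 + 83 + ? → (3,4) = 326 − 248 = 78.
Column 2 needs 326; the known cells sum to 247, so (4,2) = 79.
The remaining cell in column 4 is (4,4) = 326 − 249 = 77.
Main diagonal needs 326; the known cells sum to 246, so (1,1) = 80.
From anti-diagonal, 326 − (87 + 81 + 76) gives (4,1) = 82.
The remaining cell in row 1 is (1,3) = 326 − 252 = 74.
From row 4, 326 − (82 + 79 + 77) gives (4,3) = 88.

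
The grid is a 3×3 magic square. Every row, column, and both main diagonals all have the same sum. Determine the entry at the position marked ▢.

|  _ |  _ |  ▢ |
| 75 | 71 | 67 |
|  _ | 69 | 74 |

Row 2 is complete and sums to 213; that is the magic constant.
Row 3: 69 + 74 + ? = 213, so (3,1) = 70.
Column 1: 75 + 70 + ? = 213, so (1,1) = 68.
From column 2, 213 − (71 + 69) gives (1,2) = 73.
Column 3: 67 + 74 + ? = 213, so (1,3) = 72.

72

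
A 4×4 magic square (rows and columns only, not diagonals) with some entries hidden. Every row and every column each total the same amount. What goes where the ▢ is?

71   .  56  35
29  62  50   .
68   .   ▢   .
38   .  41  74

59

Column 1 is complete and sums to 206; that is the magic constant.
Row 1: 71 + 56 + 35 + ? = 206, so (1,2) = 44.
Using row 2: 29 + 62 + 50 + ? → (2,4) = 206 − 141 = 65.
From row 4, 206 − (38 + 41 + 74) gives (4,2) = 53.
The remaining cell in column 2 is (3,2) = 206 − 159 = 47.
From column 3, 206 − (56 + 50 + 41) gives (3,3) = 59.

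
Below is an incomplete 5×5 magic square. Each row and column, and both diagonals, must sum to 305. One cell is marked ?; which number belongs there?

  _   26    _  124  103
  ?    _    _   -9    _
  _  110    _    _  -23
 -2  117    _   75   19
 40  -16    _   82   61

Using row 4: -2 + 117 + 75 + 19 + ? → (4,3) = 305 − 209 = 96.
Row 5: 40 + (-16) + 82 + 61 + ? = 305, so (5,3) = 138.
The remaining cell in column 2 is (2,2) = 305 − 237 = 68.
From column 4, 305 − (124 + (-9) + 75 + 82) gives (3,4) = 33.
Column 5 must total 305; the given cells sum to 160, so (2,5) = 145.
The remaining cell in anti-diagonal is (3,3) = 305 − 251 = 54.
Row 3 needs 305; the known cells sum to 174, so (3,1) = 131.
Using main diagonal: 68 + 54 + 75 + 61 + ? → (1,1) = 305 − 258 = 47.
Using row 1: 47 + 26 + 124 + 103 + ? → (1,3) = 305 − 300 = 5.
Using column 1: 47 + 131 + (-2) + 40 + ? → (2,1) = 305 − 216 = 89.

89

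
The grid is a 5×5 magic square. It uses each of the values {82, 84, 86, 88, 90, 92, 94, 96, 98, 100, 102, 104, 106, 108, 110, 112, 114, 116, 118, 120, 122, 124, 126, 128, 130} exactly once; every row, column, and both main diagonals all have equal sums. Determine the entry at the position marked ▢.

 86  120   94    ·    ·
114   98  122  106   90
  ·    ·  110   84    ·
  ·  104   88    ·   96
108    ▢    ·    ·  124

The 25 entries sum to 2650, so each line sums to 2650/5 = 530.
From column 3, 530 − (94 + 122 + 110 + 88) gives (5,3) = 116.
Main diagonal must total 530; the given cells sum to 418, so (4,4) = 112.
Anti-diagonal needs 530; the known cells sum to 428, so (1,5) = 102.
Using row 1: 86 + 120 + 94 + 102 + ? → (1,4) = 530 − 402 = 128.
The remaining cell in row 4 is (4,1) = 530 − 400 = 130.
Using column 1: 86 + 114 + 130 + 108 + ? → (3,1) = 530 − 438 = 92.
Column 4 needs 530; the known cells sum to 430, so (5,4) = 100.
Using column 5: 102 + 90 + 96 + 124 + ? → (3,5) = 530 − 412 = 118.
The remaining cell in row 3 is (3,2) = 530 − 404 = 126.
Row 5: 108 + 116 + 100 + 124 + ? = 530, so (5,2) = 82.

82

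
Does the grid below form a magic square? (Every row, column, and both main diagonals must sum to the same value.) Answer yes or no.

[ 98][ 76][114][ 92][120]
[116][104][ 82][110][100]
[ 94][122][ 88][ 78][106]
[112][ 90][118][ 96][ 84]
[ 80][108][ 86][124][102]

Row 1: 98 + 76 + 114 + 92 + 120 = 500.
Row 2: 116 + 104 + 82 + 110 + 100 = 512.
Row 3: 94 + 122 + 88 + 78 + 106 = 488.
Row 4: 112 + 90 + 118 + 96 + 84 = 500.
Row 5: 80 + 108 + 86 + 124 + 102 = 500.
Column 1: 98 + 116 + 94 + 112 + 80 = 500.
Column 2: 76 + 104 + 122 + 90 + 108 = 500.
Column 3: 114 + 82 + 88 + 118 + 86 = 488.
Column 4: 92 + 110 + 78 + 96 + 124 = 500.
Column 5: 120 + 100 + 106 + 84 + 102 = 512.
Main diagonal: 98 + 104 + 88 + 96 + 102 = 488.
Anti-diagonal: 120 + 110 + 88 + 90 + 80 = 488.

No — column 2 sums to 500 but row 2 sums to 512.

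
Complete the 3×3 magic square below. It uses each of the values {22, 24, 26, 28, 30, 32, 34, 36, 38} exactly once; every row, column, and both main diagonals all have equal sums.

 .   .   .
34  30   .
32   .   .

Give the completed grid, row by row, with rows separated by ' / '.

24 38 28 / 34 30 26 / 32 22 36

The 9 entries sum to 270, so each line sums to 270/3 = 90.
Row 2 must total 90; the given cells sum to 64, so (2,3) = 26.
Column 1: 34 + 32 + ? = 90, so (1,1) = 24.
Main diagonal must total 90; the given cells sum to 54, so (3,3) = 36.
Anti-diagonal: 30 + 32 + ? = 90, so (1,3) = 28.
The remaining cell in row 1 is (1,2) = 90 − 52 = 38.
The remaining cell in row 3 is (3,2) = 90 − 68 = 22.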